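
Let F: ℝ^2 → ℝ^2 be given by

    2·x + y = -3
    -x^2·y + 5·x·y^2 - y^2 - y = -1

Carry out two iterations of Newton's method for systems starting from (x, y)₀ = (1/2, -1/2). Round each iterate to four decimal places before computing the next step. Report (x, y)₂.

At (1/2, -1/2): F = (3.5000, 2.0000).
Jacobian J = [[2, 1], [-2·x·y + 5·y^2, -x^2 + 10·x·y - 2·y - 1]].
At the point, J = [[2.0000, 1.0000], [1.7500, -2.7500]] (det J = -7.2500).
Solving J·Δ = −F gives Δ = (-1.6034, -0.2931).
Then the next iterate is (x, y)₁ = (-1.1034, -0.7931).
Round to (-1.1034, -0.7931) and repeat: F = (0.0001, -1.340550), J = [[2.0000, 1.0000], [1.394825, 8.119774]].
Δ = (-0.0904, 0.1806), so (x, y)₂ = (-1.1938, -0.6125).

(-1.1938, -0.6125)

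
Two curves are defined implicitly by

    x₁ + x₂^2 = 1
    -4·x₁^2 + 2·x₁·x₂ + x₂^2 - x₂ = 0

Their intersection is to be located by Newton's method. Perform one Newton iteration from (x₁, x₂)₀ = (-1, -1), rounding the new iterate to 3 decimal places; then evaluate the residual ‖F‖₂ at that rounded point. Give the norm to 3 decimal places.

0.739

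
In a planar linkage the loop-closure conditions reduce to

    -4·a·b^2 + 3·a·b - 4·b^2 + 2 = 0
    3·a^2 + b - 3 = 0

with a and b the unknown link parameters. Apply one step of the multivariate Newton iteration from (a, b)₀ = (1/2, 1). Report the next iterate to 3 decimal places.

(1.012, 0.713)

At (1/2, 1): F = (-2.500, -1.250).
Jacobian J = [[-4·b^2 + 3·b, -8·a·b + 3·a - 8·b], [6·a, 1]].
At the point, J = [[-1.000, -10.500], [3.000, 1.000]] (det J = 30.500).
Solving J·Δ = −F gives Δ = (0.512, -0.287).
Then the next iterate is (a, b)₁ = (1.012, 0.713).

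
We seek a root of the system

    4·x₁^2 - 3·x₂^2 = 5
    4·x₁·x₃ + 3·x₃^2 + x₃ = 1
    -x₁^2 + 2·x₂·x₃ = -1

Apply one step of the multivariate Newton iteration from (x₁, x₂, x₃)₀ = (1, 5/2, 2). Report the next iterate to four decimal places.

(0.3498, 0.8366, 1.0707)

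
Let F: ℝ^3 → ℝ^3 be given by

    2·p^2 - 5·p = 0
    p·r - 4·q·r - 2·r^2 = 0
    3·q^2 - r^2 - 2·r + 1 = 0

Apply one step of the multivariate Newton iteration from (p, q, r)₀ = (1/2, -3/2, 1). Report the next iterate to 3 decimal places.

At (1/2, -3/2, 1): F = (-2.000, 4.500, 4.750).
Jacobian J = [[4·p - 5, 0, 0], [r, -4·r, p - 4·q - 4·r], [0, 6·q, -2·r - 2]].
At the point, J = [[-3.000, 0.000, 0.000], [1.000, -4.000, 2.500], [0.000, -9.000, -4.000]] (det J = -115.500).
Solving J·Δ = −F gives Δ = (-0.667, 0.707, -0.403).
Then the next iterate is (p, q, r)₁ = (-0.167, -0.793, 0.597).

(-0.167, -0.793, 0.597)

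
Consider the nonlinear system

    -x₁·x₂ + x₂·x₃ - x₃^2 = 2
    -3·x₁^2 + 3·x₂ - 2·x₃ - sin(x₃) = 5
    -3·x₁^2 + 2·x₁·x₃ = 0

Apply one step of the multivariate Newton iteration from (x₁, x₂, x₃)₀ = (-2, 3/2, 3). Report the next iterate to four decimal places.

(-0.6988, 2.4602, 2.8554)

At (-2, 3/2, 3): F = (-3.5000, -18.641120, -24.0000).
Jacobian J = [[-x₂, -x₁ + x₃, x₂ - 2·x₃], [-6·x₁, 3, -cos(x₃) - 2], [-6·x₁ + 2·x₃, 0, 2·x₁]].
At the point, J = [[-1.5000, 5.0000, -4.5000], [12.0000, 3.0000, -1.010008], [18.0000, 0.0000, -4.0000]] (det J = 410.099325).
Solving J·Δ = −F gives Δ = (1.3012, 0.9602, -0.1446).
Then the next iterate is (x₁, x₂, x₃)₁ = (-0.6988, 2.4602, 2.8554).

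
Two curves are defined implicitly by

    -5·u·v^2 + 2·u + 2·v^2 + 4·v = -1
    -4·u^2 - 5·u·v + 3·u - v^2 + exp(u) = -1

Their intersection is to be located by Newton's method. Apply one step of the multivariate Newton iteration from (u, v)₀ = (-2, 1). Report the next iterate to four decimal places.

(-0.9609, 0.6470)

At (-2, 1): F = (13.0000, -11.864665).
Jacobian J = [[-5·v^2 + 2, -10·u·v + 4·v + 4], [-8·u - 5·v + exp(u) + 3, -5·u - 2·v]].
At the point, J = [[-3.0000, 28.0000], [14.135335, 8.0000]] (det J = -419.789388).
Solving J·Δ = −F gives Δ = (1.0391, -0.3530).
Then the next iterate is (u, v)₁ = (-0.9609, 0.6470).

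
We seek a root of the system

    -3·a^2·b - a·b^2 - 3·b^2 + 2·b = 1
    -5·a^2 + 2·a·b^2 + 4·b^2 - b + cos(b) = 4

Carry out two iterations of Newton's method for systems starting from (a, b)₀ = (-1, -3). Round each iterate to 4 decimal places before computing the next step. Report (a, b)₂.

At (-1, -3): F = (-16.0000, 11.010008).
Jacobian J = [[-6·a·b - b^2, -3·a^2 - 2·a·b - 6·b + 2], [-10·a + 2·b^2, 4·a·b + 8·b - sin(b) - 1]].
At the point, J = [[-27.0000, 11.0000], [28.0000, -12.858880]] (det J = 39.189760).
Solving J·Δ = −F gives Δ = (-2.1595, -3.8462).
Then the next iterate is (a, b)₁ = (-3.1595, -6.8462).
Round to (-3.1595, -6.8462) and repeat: F = (197.808785, -154.912935), J = [[-176.653868, -30.131259], [125.335909, 31.286414]].
Δ = (0.8690, 1.4702), so (a, b)₂ = (-2.2905, -5.3760).

(-2.2905, -5.3760)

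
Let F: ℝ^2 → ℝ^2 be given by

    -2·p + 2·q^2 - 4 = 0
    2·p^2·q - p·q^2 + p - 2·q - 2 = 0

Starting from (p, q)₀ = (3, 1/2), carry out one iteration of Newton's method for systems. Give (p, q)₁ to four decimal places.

(-0.5443, 1.7057)

At (3, 1/2): F = (-9.5000, 8.2500).
Jacobian J = [[-2, 4·q], [4·p·q - q^2 + 1, 2·p^2 - 2·p·q - 2]].
At the point, J = [[-2.0000, 2.0000], [6.7500, 13.0000]] (det J = -39.5000).
Solving J·Δ = −F gives Δ = (-3.5443, 1.2057).
Then the next iterate is (p, q)₁ = (-0.5443, 1.7057).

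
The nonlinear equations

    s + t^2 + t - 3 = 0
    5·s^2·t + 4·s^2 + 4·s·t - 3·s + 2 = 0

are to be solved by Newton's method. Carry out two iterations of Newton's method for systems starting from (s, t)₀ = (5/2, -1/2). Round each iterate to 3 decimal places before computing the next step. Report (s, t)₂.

(3.249, -0.524)

At (5/2, -1/2): F = (-0.750, -1.125).
Jacobian J = [[1, 2·t + 1], [10·s·t + 8·s + 4·t - 3, 5·s^2 + 4·s]].
At the point, J = [[1.000, 0.000], [2.500, 41.250]] (det J = 41.250).
Solving J·Δ = −F gives Δ = (0.750, -0.018).
Then the next iterate is (s, t)₁ = (3.250, -0.518).
Round to (3.250, -0.518) and repeat: F = (0.00032, 0.40912), J = [[1.000, -0.036], [4.093, 65.81250]].
Δ = (-0.001, -0.006), so (s, t)₂ = (3.249, -0.524).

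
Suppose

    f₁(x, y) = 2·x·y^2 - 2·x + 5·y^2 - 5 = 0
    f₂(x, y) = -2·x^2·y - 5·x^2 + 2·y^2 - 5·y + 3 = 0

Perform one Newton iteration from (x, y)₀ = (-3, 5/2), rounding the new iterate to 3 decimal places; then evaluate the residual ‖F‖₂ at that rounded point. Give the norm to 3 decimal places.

At (-3, 5/2): F = (-5.250, -87.000).
Jacobian J = [[2·y^2 - 2, 4·x·y + 10·y], [-4·x·y - 10·x, -2·x^2 + 4·y - 5]].
At the point, J = [[10.500, -5.000], [60.000, -13.000]] (det J = 163.500).
Solving J·Δ = −F gives Δ = (2.243, 3.661).
Then the next iterate is (x, y)₁ = (-0.757, 6.161).
Re-evaluating at (-0.757, 6.161): F = (128.83531, 38.18449), so ‖F‖₂ = 134.375.

134.375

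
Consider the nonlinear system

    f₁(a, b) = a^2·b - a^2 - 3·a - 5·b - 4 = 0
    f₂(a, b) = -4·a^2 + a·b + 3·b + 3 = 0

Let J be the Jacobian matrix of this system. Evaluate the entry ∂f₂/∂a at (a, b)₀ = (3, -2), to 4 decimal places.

-26.0000

∂f₂/∂a = -8·a + b.
At (3, -2) this is -26.0000.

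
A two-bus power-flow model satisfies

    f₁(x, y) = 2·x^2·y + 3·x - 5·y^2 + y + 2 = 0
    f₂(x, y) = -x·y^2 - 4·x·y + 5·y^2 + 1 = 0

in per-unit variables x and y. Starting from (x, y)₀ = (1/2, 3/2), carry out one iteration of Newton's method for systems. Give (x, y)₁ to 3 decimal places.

At (1/2, 3/2): F = (-5.500, 8.125).
Jacobian J = [[4·x·y + 3, 2·x^2 - 10·y + 1], [-y^2 - 4·y, -2·x·y - 4·x + 10·y]].
At the point, J = [[6.000, -13.500], [-8.250, 11.500]] (det J = -42.375).
Solving J·Δ = −F gives Δ = (1.096, 0.080).
Then the next iterate is (x, y)₁ = (1.596, 1.580).

(1.596, 1.580)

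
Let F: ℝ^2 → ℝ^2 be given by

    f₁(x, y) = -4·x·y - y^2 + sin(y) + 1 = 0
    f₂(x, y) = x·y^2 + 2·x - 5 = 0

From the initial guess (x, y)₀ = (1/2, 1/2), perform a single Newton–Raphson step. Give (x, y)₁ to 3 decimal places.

At (1/2, 1/2): F = (0.22943, -3.875).
Jacobian J = [[-4·y, -4·x - 2·y + cos(y)], [y^2 + 2, 2·x·y]].
At the point, J = [[-2.000, -2.12242], [2.250, 0.500]] (det J = 3.77544).
Solving J·Δ = −F gives Δ = (2.148, -1.916).
Then the next iterate is (x, y)₁ = (2.648, -1.416).

(2.648, -1.416)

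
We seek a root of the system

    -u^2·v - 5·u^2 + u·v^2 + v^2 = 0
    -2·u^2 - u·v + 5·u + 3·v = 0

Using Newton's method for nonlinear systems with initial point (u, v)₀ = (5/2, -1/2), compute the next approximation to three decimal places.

At (5/2, -1/2): F = (-27.250, -0.250).
Jacobian J = [[-2·u·v - 10·u + v^2, -u^2 + 2·u·v + 2·v], [-4·u - v + 5, -u + 3]].
At the point, J = [[-22.250, -9.750], [-4.500, 0.500]] (det J = -55.000).
Solving J·Δ = −F gives Δ = (-0.292, -2.128).
Then the next iterate is (u, v)₁ = (2.208, -2.628).

(2.208, -2.628)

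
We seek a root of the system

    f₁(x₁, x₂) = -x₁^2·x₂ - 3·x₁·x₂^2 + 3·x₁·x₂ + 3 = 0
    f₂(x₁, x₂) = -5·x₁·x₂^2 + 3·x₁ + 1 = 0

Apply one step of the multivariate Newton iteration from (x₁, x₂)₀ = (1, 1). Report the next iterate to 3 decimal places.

(3.000, 0.500)

At (1, 1): F = (2.000, -1.000).
Jacobian J = [[-2·x₁·x₂ - 3·x₂^2 + 3·x₂, -x₁^2 - 6·x₁·x₂ + 3·x₁], [-5·x₂^2 + 3, -10·x₁·x₂]].
At the point, J = [[-2.000, -4.000], [-2.000, -10.000]] (det J = 12.000).
Solving J·Δ = −F gives Δ = (2.000, -0.500).
Then the next iterate is (x₁, x₂)₁ = (3.000, 0.500).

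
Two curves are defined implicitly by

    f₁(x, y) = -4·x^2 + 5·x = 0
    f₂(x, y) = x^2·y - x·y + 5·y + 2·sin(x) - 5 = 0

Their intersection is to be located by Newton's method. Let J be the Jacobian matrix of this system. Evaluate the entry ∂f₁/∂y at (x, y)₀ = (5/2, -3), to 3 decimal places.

0.000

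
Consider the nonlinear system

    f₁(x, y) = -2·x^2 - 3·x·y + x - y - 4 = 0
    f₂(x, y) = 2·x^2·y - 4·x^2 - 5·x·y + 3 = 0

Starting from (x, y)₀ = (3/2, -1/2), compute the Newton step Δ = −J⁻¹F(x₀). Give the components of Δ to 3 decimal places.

(-0.206, -0.642)

At (3/2, -1/2): F = (-4.250, -4.500).
Jacobian J = [[-4·x - 3·y + 1, -3·x - 1], [4·x·y - 8·x - 5·y, 2·x^2 - 5·x]].
At the point, J = [[-3.500, -5.500], [-12.500, -3.000]] (det J = -58.250).
Solving J·Δ = −F gives Δ = (-0.206, -0.642).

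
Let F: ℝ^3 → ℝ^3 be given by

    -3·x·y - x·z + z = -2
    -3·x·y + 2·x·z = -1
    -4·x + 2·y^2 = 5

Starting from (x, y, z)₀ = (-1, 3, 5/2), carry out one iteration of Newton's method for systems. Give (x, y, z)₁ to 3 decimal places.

(-0.074, 1.892, 1.486)

At (-1, 3, 5/2): F = (16.000, 5.000, 17.000).
Jacobian J = [[-3·y - z, -3·x, -x + 1], [-3·y + 2·z, -3·x, 2·x], [-4, 4·y, 0]].
At the point, J = [[-11.500, 3.000, 2.000], [-4.000, 3.000, -2.000], [-4.000, 12.000, 0.000]] (det J = -324.000).
Solving J·Δ = −F gives Δ = (0.926, -1.108, -1.014).
Then the next iterate is (x, y, z)₁ = (-0.074, 1.892, 1.486).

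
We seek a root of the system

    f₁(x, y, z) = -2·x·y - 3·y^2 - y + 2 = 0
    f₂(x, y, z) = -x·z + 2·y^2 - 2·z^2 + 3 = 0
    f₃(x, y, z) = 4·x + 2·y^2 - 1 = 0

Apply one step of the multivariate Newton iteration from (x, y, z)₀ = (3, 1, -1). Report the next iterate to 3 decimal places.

(-0.114, 0.864, -3.341)

At (3, 1, -1): F = (-8.000, 6.000, 13.000).
Jacobian J = [[-2·y, -2·x - 6·y - 1, 0], [-z, 4·y, -x - 4·z], [4, 4·y, 0]].
At the point, J = [[-2.000, -13.000, 0.000], [1.000, 4.000, 1.000], [4.000, 4.000, 0.000]] (det J = -44.000).
Solving J·Δ = −F gives Δ = (-3.114, -0.136, -2.341).
Then the next iterate is (x, y, z)₁ = (-0.114, 0.864, -3.341).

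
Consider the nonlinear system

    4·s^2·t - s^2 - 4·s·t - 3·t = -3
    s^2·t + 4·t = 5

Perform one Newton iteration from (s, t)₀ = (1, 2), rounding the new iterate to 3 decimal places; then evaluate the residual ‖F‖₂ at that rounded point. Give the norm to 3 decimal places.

0.544

At (1, 2): F = (-4.000, 5.000).
Jacobian J = [[8·s·t - 2·s - 4·t, 4·s^2 - 4·s - 3], [2·s·t, s^2 + 4]].
At the point, J = [[6.000, -3.000], [4.000, 5.000]] (det J = 42.000).
Solving J·Δ = −F gives Δ = (0.119, -1.095).
Then the next iterate is (s, t)₁ = (1.119, 0.905).
Re-evaluating at (1.119, 0.905): F = (-0.48512, -0.24679), so ‖F‖₂ = 0.544.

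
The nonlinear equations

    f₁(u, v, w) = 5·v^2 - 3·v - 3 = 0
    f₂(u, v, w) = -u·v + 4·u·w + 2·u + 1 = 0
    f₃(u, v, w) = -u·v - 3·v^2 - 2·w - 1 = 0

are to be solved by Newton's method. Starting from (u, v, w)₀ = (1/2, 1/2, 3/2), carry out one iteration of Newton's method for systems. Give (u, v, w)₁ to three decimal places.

At (1/2, 1/2, 3/2): F = (-3.250, 4.750, -5.000).
Jacobian J = [[0, 10·v - 3, 0], [-v + 4·w + 2, -u, 4·u], [-v, -u - 6·v, -2]].
At the point, J = [[0.000, 2.000, 0.000], [7.500, -0.500, 2.000], [-0.500, -3.500, -2.000]] (det J = 28.000).
Solving J·Δ = −F gives Δ = (0.964, 1.625, -5.585).
Then the next iterate is (u, v, w)₁ = (1.464, 2.125, -4.085).

(1.464, 2.125, -4.085)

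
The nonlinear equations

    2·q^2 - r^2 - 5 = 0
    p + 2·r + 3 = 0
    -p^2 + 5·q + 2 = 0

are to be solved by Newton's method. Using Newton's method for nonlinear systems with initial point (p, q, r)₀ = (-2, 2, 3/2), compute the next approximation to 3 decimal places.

(-3.235, 1.388, 0.117)

At (-2, 2, 3/2): F = (0.750, 4.000, 8.000).
Jacobian J = [[0, 4·q, -2·r], [1, 0, 2], [-2·p, 5, 0]].
At the point, J = [[0.000, 8.000, -3.000], [1.000, 0.000, 2.000], [4.000, 5.000, 0.000]] (det J = 49.000).
Solving J·Δ = −F gives Δ = (-1.235, -0.612, -1.383).
Then the next iterate is (p, q, r)₁ = (-3.235, 1.388, 0.117).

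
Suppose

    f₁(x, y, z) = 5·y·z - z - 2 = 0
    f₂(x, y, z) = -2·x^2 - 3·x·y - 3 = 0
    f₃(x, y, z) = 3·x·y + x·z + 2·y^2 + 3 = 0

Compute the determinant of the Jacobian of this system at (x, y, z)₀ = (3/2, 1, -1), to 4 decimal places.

-337.5000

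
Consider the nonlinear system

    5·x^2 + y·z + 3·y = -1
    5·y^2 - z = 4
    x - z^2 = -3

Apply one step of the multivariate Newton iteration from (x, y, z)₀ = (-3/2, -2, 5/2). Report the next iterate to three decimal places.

At (-3/2, -2, 5/2): F = (1.250, 13.500, -4.750).
Jacobian J = [[10·x, z + 3, y], [0, 10·y, -1], [1, 0, -2·z]].
At the point, J = [[-15.000, 5.500, -2.000], [0.000, -20.000, -1.000], [1.000, 0.000, -5.000]] (det J = -1545.500).
Solving J·Δ = −F gives Δ = (0.461, 0.718, -0.858).
Then the next iterate is (x, y, z)₁ = (-1.039, -1.282, 1.642).

(-1.039, -1.282, 1.642)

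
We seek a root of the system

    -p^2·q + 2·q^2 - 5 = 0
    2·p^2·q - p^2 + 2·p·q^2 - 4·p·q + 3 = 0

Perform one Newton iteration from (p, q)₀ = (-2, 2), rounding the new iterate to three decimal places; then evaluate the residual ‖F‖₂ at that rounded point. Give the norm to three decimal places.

6.359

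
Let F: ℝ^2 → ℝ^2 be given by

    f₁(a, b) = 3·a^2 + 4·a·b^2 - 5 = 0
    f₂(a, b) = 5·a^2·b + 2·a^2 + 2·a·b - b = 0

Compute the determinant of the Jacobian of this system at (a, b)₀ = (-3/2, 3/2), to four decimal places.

-459.0000

J = [[6·a + 4·b^2, 8·a·b], [10·a·b + 4·a + 2·b, 5·a^2 + 2·a - 1]].
At the point, J = [[0.0000, -18.0000], [-25.5000, 7.2500]].
det J = -459.0000.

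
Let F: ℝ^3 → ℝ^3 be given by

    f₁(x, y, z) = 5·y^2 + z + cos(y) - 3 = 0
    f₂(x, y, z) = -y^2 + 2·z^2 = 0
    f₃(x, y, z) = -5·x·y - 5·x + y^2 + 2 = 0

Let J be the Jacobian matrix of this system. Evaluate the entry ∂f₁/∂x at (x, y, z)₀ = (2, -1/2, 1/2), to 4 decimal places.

0.0000

∂f₁/∂x = 0.
At (2, -1/2, 1/2) this is 0.0000.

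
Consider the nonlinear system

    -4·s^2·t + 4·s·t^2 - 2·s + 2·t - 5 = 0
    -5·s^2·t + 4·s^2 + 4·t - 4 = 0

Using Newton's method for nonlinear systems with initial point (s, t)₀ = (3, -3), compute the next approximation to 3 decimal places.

(1.931, -2.192)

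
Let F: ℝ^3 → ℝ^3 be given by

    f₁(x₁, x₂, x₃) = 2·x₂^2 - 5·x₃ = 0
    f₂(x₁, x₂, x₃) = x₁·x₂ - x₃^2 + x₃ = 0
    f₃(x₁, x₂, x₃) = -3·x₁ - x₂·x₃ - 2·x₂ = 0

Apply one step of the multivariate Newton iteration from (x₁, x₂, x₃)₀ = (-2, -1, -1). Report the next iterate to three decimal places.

(0.579, -0.632, 0.105)

At (-2, -1, -1): F = (7.000, 0.000, 7.000).
Jacobian J = [[0, 4·x₂, -5], [x₂, x₁, -2·x₃ + 1], [-3, -x₃ - 2, -x₂]].
At the point, J = [[0.000, -4.000, -5.000], [-1.000, -2.000, 3.000], [-3.000, -1.000, 1.000]] (det J = 57.000).
Solving J·Δ = −F gives Δ = (2.579, 0.368, 1.105).
Then the next iterate is (x₁, x₂, x₃)₁ = (0.579, -0.632, 0.105).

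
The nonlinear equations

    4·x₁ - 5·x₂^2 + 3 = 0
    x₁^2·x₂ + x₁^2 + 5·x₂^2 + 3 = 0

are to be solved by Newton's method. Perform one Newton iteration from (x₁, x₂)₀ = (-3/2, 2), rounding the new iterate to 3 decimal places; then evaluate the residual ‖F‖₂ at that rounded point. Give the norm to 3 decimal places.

At (-3/2, 2): F = (-23.000, 29.750).
Jacobian J = [[4, -10·x₂], [2·x₁·x₂ + 2·x₁, x₁^2 + 10·x₂]].
At the point, J = [[4.000, -20.000], [-9.000, 22.250]] (det J = -91.000).
Solving J·Δ = −F gives Δ = (0.915, -0.967).
Then the next iterate is (x₁, x₂)₁ = (-0.585, 1.033).
Re-evaluating at (-0.585, 1.033): F = (-4.67544, 9.03119), so ‖F‖₂ = 10.170.

10.170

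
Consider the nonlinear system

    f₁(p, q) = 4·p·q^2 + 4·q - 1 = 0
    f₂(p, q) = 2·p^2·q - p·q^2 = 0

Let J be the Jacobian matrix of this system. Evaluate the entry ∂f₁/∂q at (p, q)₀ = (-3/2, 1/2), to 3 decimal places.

-2.000

∂f₁/∂q = 8·p·q + 4.
At (-3/2, 1/2) this is -2.000.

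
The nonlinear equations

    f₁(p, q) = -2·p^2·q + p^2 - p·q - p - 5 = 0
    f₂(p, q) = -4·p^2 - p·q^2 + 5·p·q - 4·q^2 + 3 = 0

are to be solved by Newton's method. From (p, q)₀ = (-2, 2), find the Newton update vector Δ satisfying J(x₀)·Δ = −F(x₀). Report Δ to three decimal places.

(-1.600, -4.233)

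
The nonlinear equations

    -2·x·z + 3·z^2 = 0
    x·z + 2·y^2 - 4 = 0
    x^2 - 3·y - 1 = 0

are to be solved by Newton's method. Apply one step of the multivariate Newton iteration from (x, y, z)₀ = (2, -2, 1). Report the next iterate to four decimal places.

(-0.2174, -1.9565, -0.7174)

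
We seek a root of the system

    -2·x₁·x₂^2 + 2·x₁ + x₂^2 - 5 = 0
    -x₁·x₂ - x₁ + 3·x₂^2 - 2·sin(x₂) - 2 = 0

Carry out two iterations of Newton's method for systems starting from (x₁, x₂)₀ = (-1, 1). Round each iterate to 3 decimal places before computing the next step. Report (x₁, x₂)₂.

At (-1, 1): F = (-4.000, 1.31706).
Jacobian J = [[-2·x₂^2 + 2, -4·x₁·x₂ + 2·x₂], [-x₂ - 1, -x₁ + 6·x₂ - 2·cos(x₂)]].
At the point, J = [[0.000, 6.000], [-2.000, 5.91940]] (det J = 12.000).
Solving J·Δ = −F gives Δ = (2.632, 0.667).
Then the next iterate is (x₁, x₂)₁ = (1.632, 1.667).
Round to (1.632, 1.667) and repeat: F = (-8.02740, -0.00663), J = [[-3.55778, -7.54818], [-2.667, 8.56211]].
Δ = (-1.360, -0.423), so (x₁, x₂)₂ = (0.272, 1.244).

(0.272, 1.244)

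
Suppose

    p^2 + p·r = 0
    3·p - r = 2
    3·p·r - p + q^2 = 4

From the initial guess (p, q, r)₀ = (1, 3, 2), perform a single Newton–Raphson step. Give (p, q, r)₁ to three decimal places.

(0.714, 2.500, 0.143)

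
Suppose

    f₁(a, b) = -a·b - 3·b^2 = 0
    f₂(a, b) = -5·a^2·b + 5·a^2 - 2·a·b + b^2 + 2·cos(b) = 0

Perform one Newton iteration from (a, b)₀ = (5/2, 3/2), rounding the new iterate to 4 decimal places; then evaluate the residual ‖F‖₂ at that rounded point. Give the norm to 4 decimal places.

33.5360

At (5/2, 3/2): F = (-10.5000, -20.733526).
Jacobian J = [[-b, -a - 6·b], [-10·a·b + 10·a - 2·b, -5·a^2 - 2·a + 2·b - 2·sin(b)]].
At the point, J = [[-1.5000, -11.5000], [-15.5000, -35.244990]] (det J = -125.382515).
Solving J·Δ = −F gives Δ = (1.0499, -1.0500).
Then the next iterate is (a, b)₁ = (3.5499, 0.4500).
Re-evaluating at (3.5499, 0.4500): F = (-2.204955, 33.463407), so ‖F‖₂ = 33.5360.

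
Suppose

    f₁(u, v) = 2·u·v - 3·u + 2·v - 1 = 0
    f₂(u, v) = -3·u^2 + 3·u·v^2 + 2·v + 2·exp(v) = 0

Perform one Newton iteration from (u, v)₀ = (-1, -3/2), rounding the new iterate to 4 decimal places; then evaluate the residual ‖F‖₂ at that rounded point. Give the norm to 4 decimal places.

3.3262

At (-1, -3/2): F = (2.0000, -12.303740).
Jacobian J = [[2·v - 3, 2·u + 2], [-6·u + 3·v^2, 6·u·v + 2·exp(v) + 2]].
At the point, J = [[-6.0000, 0.0000], [12.7500, 11.446260]] (det J = -68.677562).
Solving J·Δ = −F gives Δ = (0.3333, 0.7036).
Then the next iterate is (u, v)₁ = (-0.6667, -0.7964).
Re-evaluating at (-0.6667, -0.7964): F = (0.469220, -3.292937), so ‖F‖₂ = 3.3262.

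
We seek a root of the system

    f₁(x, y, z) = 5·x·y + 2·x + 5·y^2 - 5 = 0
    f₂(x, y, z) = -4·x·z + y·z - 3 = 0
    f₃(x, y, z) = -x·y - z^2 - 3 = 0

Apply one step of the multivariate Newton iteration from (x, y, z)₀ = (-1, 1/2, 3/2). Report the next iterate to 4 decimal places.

At (-1, 1/2, 3/2): F = (-8.2500, 3.7500, -4.7500).
Jacobian J = [[5·y + 2, 5·x + 10·y, 0], [-4·z, z, -4·x + y], [-y, -x, -2·z]].
At the point, J = [[4.5000, 0.0000, 0.0000], [-6.0000, 1.5000, 4.5000], [-0.5000, 1.0000, -3.0000]] (det J = -40.5000).
Solving J·Δ = −F gives Δ = (1.8333, 5.2500, -0.1389).
Then the next iterate is (x, y, z)₁ = (0.8333, 5.7500, 1.3611).

(0.8333, 5.7500, 1.3611)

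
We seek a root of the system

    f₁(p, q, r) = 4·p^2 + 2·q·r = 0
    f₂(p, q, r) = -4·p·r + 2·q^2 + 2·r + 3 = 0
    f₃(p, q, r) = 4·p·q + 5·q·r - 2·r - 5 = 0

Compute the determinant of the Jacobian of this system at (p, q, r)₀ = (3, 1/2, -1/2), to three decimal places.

J = [[8·p, 2·r, 2·q], [-4·r, 4·q, -4·p + 2], [4·q, 4·p + 5·r, 5·q - 2]].
At the point, J = [[24.000, -1.000, 1.000], [2.000, 2.000, -10.000], [2.000, 9.500, 0.500]].
det J = 2340.000.

2340.000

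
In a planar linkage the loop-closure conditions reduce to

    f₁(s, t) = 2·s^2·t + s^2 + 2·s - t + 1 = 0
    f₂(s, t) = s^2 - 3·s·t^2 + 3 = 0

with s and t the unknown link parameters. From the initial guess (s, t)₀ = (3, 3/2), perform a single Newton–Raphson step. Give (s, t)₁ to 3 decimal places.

(1.578, 1.234)

At (3, 3/2): F = (41.500, -8.250).
Jacobian J = [[4·s·t + 2·s + 2, 2·s^2 - 1], [2·s - 3·t^2, -6·s·t]].
At the point, J = [[26.000, 17.000], [-0.750, -27.000]] (det J = -689.250).
Solving J·Δ = −F gives Δ = (-1.422, -0.266).
Then the next iterate is (s, t)₁ = (1.578, 1.234).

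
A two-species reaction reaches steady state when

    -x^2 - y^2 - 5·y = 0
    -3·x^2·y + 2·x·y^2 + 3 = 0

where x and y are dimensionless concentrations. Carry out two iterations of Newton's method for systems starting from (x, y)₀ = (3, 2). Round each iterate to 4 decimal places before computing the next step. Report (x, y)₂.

At (3, 2): F = (-23.0000, -27.0000).
Jacobian J = [[-2·x, -2·y - 5], [-6·x·y + 2·y^2, -3·x^2 + 4·x·y]].
At the point, J = [[-6.0000, -9.0000], [-28.0000, -3.0000]] (det J = -234.0000).
Solving J·Δ = −F gives Δ = (-0.7436, -2.0598).
Then the next iterate is (x, y)₁ = (2.2564, -0.0598).
Round to (2.2564, -0.0598) and repeat: F = (-4.795917, 3.929525), J = [[-4.5128, -4.8804], [0.816748, -15.813754]].
Δ = (-1.2610, 0.1834), so (x, y)₂ = (0.9954, 0.1236).

(0.9954, 0.1236)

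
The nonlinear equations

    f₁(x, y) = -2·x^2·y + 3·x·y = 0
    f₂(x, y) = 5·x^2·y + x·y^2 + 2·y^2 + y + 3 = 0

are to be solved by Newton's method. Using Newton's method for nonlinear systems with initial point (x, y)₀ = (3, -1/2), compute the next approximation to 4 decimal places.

At (3, -1/2): F = (4.5000, -18.7500).
Jacobian J = [[-4·x·y + 3·y, -2·x^2 + 3·x], [10·x·y + y^2, 5·x^2 + 2·x·y + 4·y + 1]].
At the point, J = [[4.5000, -9.0000], [-14.7500, 41.0000]] (det J = 51.7500).
Solving J·Δ = −F gives Δ = (-0.3043, 0.3478).
Then the next iterate is (x, y)₁ = (2.6957, -0.1522).

(2.6957, -0.1522)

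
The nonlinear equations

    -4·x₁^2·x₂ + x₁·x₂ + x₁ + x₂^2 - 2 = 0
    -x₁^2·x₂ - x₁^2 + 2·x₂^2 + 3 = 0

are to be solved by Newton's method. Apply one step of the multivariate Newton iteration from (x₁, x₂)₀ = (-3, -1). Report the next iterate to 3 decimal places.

(-2.199, -0.615)

At (-3, -1): F = (35.000, 5.000).
Jacobian J = [[-8·x₁·x₂ + x₂ + 1, -4·x₁^2 + x₁ + 2·x₂], [-2·x₁·x₂ - 2·x₁, -x₁^2 + 4·x₂]].
At the point, J = [[-24.000, -41.000], [0.000, -13.000]] (det J = 312.000).
Solving J·Δ = −F gives Δ = (0.801, 0.385).
Then the next iterate is (x₁, x₂)₁ = (-2.199, -0.615).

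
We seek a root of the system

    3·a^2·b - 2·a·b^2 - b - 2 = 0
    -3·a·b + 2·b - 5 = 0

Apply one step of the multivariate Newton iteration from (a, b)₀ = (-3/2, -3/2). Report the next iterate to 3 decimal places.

(-0.500, 0.077)

At (-3/2, -3/2): F = (-3.875, -14.750).
Jacobian J = [[6·a·b - 2·b^2, 3·a^2 - 4·a·b - 1], [-3·b, -3·a + 2]].
At the point, J = [[9.000, -3.250], [4.500, 6.500]] (det J = 73.125).
Solving J·Δ = −F gives Δ = (1.000, 1.577).
Then the next iterate is (a, b)₁ = (-0.500, 0.077).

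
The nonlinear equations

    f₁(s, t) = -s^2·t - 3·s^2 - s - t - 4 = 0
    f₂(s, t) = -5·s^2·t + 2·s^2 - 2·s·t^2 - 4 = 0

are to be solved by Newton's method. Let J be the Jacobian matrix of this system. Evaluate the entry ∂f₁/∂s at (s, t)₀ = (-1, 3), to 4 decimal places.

11.0000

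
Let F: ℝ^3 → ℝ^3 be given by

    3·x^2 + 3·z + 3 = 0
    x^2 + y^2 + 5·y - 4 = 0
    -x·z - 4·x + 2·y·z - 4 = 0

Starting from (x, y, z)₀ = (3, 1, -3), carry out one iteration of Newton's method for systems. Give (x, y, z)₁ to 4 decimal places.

(2.6620, -0.2817, -7.9718)

At (3, 1, -3): F = (21.0000, 11.0000, -13.0000).
Jacobian J = [[6·x, 0, 3], [2·x, 2·y + 5, 0], [-z - 4, 2·z, -x + 2·y]].
At the point, J = [[18.0000, 0.0000, 3.0000], [6.0000, 7.0000, 0.0000], [-1.0000, -6.0000, -1.0000]] (det J = -213.0000).
Solving J·Δ = −F gives Δ = (-0.3380, -1.2817, -4.9718).
Then the next iterate is (x, y, z)₁ = (2.6620, -0.2817, -7.9718).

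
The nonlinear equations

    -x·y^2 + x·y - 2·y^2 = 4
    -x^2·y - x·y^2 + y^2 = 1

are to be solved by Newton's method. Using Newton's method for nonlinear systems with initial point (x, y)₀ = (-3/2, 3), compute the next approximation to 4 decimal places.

At (-3/2, 3): F = (-13.0000, 14.7500).
Jacobian J = [[-y^2 + y, -2·x·y + x - 4·y], [-2·x·y - y^2, -x^2 - 2·x·y + 2·y]].
At the point, J = [[-6.0000, -4.5000], [0.0000, 12.7500]] (det J = -76.5000).
Solving J·Δ = −F gives Δ = (-1.2990, -1.1569).
Then the next iterate is (x, y)₁ = (-2.7990, 1.8431).

(-2.7990, 1.8431)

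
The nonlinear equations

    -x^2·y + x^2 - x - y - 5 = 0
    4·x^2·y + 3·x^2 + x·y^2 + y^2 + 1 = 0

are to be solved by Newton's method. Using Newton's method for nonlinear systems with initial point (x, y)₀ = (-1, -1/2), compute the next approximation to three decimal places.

At (-1, -1/2): F = (-2.000, 2.000).
Jacobian J = [[-2·x·y + 2·x - 1, -x^2 - 1], [8·x·y + 6·x + y^2, 4·x^2 + 2·x·y + 2·y]].
At the point, J = [[-4.000, -2.000], [-1.750, 4.000]] (det J = -19.500).
Solving J·Δ = −F gives Δ = (-0.205, -0.590).
Then the next iterate is (x, y)₁ = (-1.205, -1.090).

(-1.205, -1.090)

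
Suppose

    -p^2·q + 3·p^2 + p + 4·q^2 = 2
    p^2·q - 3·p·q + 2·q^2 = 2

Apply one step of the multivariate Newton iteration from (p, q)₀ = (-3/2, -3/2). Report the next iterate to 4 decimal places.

(-0.6845, -1.1188)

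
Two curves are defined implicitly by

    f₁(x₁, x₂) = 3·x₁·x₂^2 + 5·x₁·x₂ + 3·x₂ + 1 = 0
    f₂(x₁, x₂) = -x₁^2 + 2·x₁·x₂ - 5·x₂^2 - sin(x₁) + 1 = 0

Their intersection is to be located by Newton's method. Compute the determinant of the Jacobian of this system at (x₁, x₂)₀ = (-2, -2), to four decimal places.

24.9255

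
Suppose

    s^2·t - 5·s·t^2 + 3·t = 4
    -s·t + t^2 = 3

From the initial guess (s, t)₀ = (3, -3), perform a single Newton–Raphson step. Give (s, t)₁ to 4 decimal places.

At (3, -3): F = (-175.0000, 15.0000).
Jacobian J = [[2·s·t - 5·t^2, s^2 - 10·s·t + 3], [-t, -s + 2·t]].
At the point, J = [[-63.0000, 102.0000], [3.0000, -9.0000]] (det J = 261.0000).
Solving J·Δ = −F gives Δ = (-0.1724, 1.6092).
Then the next iterate is (s, t)₁ = (2.8276, -1.3908).

(2.8276, -1.3908)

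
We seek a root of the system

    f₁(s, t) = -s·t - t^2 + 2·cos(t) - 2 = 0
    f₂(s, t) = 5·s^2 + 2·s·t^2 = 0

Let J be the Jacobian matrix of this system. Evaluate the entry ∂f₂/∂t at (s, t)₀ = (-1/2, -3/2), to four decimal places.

3.0000

∂f₂/∂t = 4·s·t.
At (-1/2, -3/2) this is 3.0000.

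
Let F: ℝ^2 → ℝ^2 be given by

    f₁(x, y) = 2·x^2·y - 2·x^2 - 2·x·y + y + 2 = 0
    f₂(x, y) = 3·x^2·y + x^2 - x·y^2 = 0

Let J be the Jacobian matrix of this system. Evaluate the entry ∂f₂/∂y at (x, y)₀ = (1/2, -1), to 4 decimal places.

1.7500

∂f₂/∂y = 3·x^2 - 2·x·y.
At (1/2, -1) this is 1.7500.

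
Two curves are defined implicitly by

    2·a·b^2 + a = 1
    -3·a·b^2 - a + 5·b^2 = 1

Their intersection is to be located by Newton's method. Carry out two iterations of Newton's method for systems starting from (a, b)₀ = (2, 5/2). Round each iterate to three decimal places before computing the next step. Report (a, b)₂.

At (2, 5/2): F = (26.000, -9.250).
Jacobian J = [[2·b^2 + 1, 4·a·b], [-3·b^2 - 1, -6·a·b + 10·b]].
At the point, J = [[13.500, 20.000], [-19.750, -5.000]] (det J = 327.500).
Solving J·Δ = −F gives Δ = (-0.168, -1.187).
Then the next iterate is (a, b)₁ = (1.832, 1.313).
Round to (1.832, 1.313) and repeat: F = (7.14862, -3.68709), J = [[4.44794, 9.62166], [-6.17191, -1.30250]].
Δ = (-0.488, -0.517), so (a, b)₂ = (1.344, 0.796).

(1.344, 0.796)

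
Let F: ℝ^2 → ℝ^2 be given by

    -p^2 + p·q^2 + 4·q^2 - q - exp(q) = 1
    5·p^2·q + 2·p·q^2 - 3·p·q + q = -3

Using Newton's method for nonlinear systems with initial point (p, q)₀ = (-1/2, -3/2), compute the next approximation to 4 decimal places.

At (-1/2, -3/2): F = (7.901870, -4.8750).
Jacobian J = [[-2·p + q^2, 2·p·q + 8·q - exp(q) - 1], [10·p·q + 2·q^2 - 3·q, 5·p^2 + 4·p·q - 3·p + 1]].
At the point, J = [[3.2500, -11.723130], [16.5000, 6.7500]] (det J = 215.369148).
Solving J·Δ = −F gives Δ = (0.0177, 0.6789).
Then the next iterate is (p, q)₁ = (-0.4823, -0.8211).

(-0.4823, -0.8211)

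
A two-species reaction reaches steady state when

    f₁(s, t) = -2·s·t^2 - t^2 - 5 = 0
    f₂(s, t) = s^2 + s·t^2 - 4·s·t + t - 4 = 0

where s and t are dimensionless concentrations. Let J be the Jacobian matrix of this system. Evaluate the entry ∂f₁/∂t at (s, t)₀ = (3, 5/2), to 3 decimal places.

-35.000

∂f₁/∂t = -4·s·t - 2·t.
At (3, 5/2) this is -35.000.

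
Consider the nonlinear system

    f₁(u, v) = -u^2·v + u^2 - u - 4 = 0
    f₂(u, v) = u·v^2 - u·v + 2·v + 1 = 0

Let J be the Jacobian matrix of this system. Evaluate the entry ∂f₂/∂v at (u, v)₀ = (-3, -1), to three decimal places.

∂f₂/∂v = 2·u·v - u + 2.
At (-3, -1) this is 11.000.

11.000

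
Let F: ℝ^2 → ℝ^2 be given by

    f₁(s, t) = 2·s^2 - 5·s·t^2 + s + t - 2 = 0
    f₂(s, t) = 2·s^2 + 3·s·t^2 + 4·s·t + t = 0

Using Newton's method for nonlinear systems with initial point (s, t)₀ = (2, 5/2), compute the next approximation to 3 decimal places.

(0.602, 2.073)

At (2, 5/2): F = (-52.000, 68.000).
Jacobian J = [[4·s - 5·t^2 + 1, -10·s·t + 1], [4·s + 3·t^2 + 4·t, 6·s·t + 4·s + 1]].
At the point, J = [[-22.250, -49.000], [36.750, 39.000]] (det J = 933.000).
Solving J·Δ = −F gives Δ = (-1.398, -0.427).
Then the next iterate is (s, t)₁ = (0.602, 2.073).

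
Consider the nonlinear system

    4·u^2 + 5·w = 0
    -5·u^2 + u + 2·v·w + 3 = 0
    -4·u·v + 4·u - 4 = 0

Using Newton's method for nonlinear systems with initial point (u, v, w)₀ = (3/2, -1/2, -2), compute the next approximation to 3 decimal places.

(0.969, -0.198, -0.526)

At (3/2, -1/2, -2): F = (-1.000, -4.750, 5.000).
Jacobian J = [[8·u, 0, 5], [-10·u + 1, 2·w, 2·v], [-4·v + 4, -4·u, 0]].
At the point, J = [[12.000, 0.000, 5.000], [-14.000, -4.000, -1.000], [6.000, -6.000, 0.000]] (det J = 468.000).
Solving J·Δ = −F gives Δ = (-0.531, 0.302, 1.474).
Then the next iterate is (u, v, w)₁ = (0.969, -0.198, -0.526).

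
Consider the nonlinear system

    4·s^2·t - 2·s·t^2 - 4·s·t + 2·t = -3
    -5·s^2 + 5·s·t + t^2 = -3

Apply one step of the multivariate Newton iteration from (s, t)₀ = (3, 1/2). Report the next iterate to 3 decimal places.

At (3, 1/2): F = (14.500, -34.250).
Jacobian J = [[8·s·t - 2·t^2 - 4·t, 4·s^2 - 4·s·t - 4·s + 2], [-10·s + 5·t, 5·s + 2·t]].
At the point, J = [[9.500, 20.000], [-27.500, 16.000]] (det J = 702.000).
Solving J·Δ = −F gives Δ = (-1.306, -0.105).
Then the next iterate is (s, t)₁ = (1.694, 0.395).

(1.694, 0.395)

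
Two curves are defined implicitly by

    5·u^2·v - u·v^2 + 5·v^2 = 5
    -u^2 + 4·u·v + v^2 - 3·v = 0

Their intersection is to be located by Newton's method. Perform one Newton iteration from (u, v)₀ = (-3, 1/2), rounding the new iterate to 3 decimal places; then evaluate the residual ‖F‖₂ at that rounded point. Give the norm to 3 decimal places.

2.752

At (-3, 1/2): F = (19.500, -16.250).
Jacobian J = [[10·u·v - v^2, 5·u^2 - 2·u·v + 10·v], [-2·u + 4·v, 4·u + 2·v - 3]].
At the point, J = [[-15.250, 53.000], [8.000, -14.000]] (det J = -210.500).
Solving J·Δ = −F gives Δ = (2.795, 0.436).
Then the next iterate is (u, v)₁ = (-0.205, 0.936).
Re-evaluating at (-0.205, 0.936): F = (-0.24324, -2.74145), so ‖F‖₂ = 2.752.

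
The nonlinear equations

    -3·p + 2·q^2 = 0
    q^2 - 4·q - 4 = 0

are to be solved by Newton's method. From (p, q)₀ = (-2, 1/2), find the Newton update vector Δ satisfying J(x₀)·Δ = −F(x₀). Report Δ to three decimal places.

(0.889, -1.917)

At (-2, 1/2): F = (6.500, -5.750).
Jacobian J = [[-3, 4·q], [0, 2·q - 4]].
At the point, J = [[-3.000, 2.000], [0.000, -3.000]] (det J = 9.000).
Solving J·Δ = −F gives Δ = (0.889, -1.917).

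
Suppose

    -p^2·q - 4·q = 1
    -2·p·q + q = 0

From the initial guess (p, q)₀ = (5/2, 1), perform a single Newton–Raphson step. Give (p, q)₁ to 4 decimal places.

(10.5000, -4.0000)

At (5/2, 1): F = (-11.2500, -4.0000).
Jacobian J = [[-2·p·q, -p^2 - 4], [-2·q, -2·p + 1]].
At the point, J = [[-5.0000, -10.2500], [-2.0000, -4.0000]] (det J = -0.5000).
Solving J·Δ = −F gives Δ = (8.0000, -5.0000).
Then the next iterate is (p, q)₁ = (10.5000, -4.0000).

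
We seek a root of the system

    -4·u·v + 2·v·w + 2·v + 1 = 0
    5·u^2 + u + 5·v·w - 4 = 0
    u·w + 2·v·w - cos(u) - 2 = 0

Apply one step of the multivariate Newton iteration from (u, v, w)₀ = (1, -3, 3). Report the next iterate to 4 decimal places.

At (1, -3, 3): F = (-11.0000, -43.0000, -17.540302).
Jacobian J = [[-4·v, -4·u + 2·w + 2, 2·v], [10·u + 1, 5·w, 5·v], [w + sin(u), 2·w, u + 2·v]].
At the point, J = [[12.0000, 4.0000, -6.0000], [11.0000, 15.0000, -15.0000], [3.841471, 6.0000, -5.0000]] (det J = 119.244130).
Solving J·Δ = −F gives Δ = (0.0269, 3.2023, 0.3553).
Then the next iterate is (u, v, w)₁ = (1.0269, 0.2023, 3.3553).

(1.0269, 0.2023, 3.3553)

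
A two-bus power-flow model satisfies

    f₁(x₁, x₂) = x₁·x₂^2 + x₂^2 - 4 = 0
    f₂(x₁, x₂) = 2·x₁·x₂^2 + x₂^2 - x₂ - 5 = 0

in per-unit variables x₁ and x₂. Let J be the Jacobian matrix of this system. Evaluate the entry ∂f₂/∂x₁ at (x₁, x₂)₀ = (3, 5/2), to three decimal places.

12.500

∂f₂/∂x₁ = 2·x₂^2.
At (3, 5/2) this is 12.500.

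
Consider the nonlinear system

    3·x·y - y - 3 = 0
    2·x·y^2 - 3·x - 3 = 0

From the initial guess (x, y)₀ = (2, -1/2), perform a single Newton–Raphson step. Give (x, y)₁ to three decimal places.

At (2, -1/2): F = (-5.500, -8.000).
Jacobian J = [[3·y, 3·x - 1], [2·y^2 - 3, 4·x·y]].
At the point, J = [[-1.500, 5.000], [-2.500, -4.000]] (det J = 18.500).
Solving J·Δ = −F gives Δ = (-3.351, 0.095).
Then the next iterate is (x, y)₁ = (-1.351, -0.405).

(-1.351, -0.405)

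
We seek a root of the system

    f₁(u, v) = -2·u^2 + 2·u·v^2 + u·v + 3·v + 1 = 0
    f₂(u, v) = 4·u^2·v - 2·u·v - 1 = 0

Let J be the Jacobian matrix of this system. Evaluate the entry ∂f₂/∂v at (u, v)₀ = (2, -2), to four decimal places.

12.0000

∂f₂/∂v = 4·u^2 - 2·u.
At (2, -2) this is 12.0000.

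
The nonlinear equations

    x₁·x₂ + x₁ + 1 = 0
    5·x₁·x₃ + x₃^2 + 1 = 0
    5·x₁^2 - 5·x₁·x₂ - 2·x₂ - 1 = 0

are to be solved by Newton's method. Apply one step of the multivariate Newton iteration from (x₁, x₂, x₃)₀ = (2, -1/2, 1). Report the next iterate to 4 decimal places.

(0.5490, -1.1373, 0.6046)

At (2, -1/2, 1): F = (2.0000, 12.0000, 25.0000).
Jacobian J = [[x₂ + 1, x₁, 0], [5·x₃, 0, 5·x₁ + 2·x₃], [10·x₁ - 5·x₂, -5·x₁ - 2, 0]].
At the point, J = [[0.5000, 2.0000, 0.0000], [5.0000, 0.0000, 12.0000], [22.5000, -12.0000, 0.0000]] (det J = 612.0000).
Solving J·Δ = −F gives Δ = (-1.4510, -0.6373, -0.3954).
Then the next iterate is (x₁, x₂, x₃)₁ = (0.5490, -1.1373, 0.6046).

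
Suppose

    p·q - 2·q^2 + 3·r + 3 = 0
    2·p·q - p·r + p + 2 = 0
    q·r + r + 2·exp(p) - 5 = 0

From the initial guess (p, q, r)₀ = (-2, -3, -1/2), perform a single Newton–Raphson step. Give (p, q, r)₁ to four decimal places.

At (-2, -3, -1/2): F = (-10.5000, 11.0000, -3.729329).
Jacobian J = [[q, p - 4·q, 3], [2·q - r + 1, 2·p, -p], [2·exp(p), r, q + 1]].
At the point, J = [[-3.0000, 10.0000, 3.0000], [-4.5000, -4.0000, 2.0000], [0.270671, -0.5000, -2.0000]] (det J = -101.588542).
Solving J·Δ = −F gives Δ = (-0.1018, 1.7114, -2.3063).
Then the next iterate is (p, q, r)₁ = (-2.1018, -1.2886, -2.8063).

(-2.1018, -1.2886, -2.8063)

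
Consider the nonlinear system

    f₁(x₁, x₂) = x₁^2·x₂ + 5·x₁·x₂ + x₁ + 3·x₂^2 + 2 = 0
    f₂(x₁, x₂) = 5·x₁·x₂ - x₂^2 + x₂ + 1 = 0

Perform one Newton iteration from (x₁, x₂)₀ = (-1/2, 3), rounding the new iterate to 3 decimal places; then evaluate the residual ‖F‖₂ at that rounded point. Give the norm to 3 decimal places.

6.532

At (-1/2, 3): F = (21.750, -12.500).
Jacobian J = [[2·x₁·x₂ + 5·x₂ + 1, x₁^2 + 5·x₁ + 6·x₂], [5·x₂, 5·x₁ - 2·x₂ + 1]].
At the point, J = [[13.000, 15.750], [15.000, -7.500]] (det J = -333.750).
Solving J·Δ = −F gives Δ = (0.101, -1.464).
Then the next iterate is (x₁, x₂)₁ = (-0.399, 1.536).
Re-evaluating at (-0.399, 1.536): F = (5.85910, -2.88762), so ‖F‖₂ = 6.532.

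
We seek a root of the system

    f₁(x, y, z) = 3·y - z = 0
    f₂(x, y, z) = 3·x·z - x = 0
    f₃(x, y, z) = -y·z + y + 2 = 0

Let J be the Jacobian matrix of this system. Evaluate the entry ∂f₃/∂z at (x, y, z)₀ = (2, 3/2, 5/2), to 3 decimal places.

-1.500

∂f₃/∂z = -y.
At (2, 3/2, 5/2) this is -1.500.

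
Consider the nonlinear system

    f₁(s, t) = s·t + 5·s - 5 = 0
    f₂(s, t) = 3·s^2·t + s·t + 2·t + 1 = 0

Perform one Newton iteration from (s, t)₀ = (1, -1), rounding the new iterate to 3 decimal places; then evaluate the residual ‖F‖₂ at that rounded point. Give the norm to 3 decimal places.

0.199

At (1, -1): F = (-1.000, -5.000).
Jacobian J = [[t + 5, s], [6·s·t + t, 3·s^2 + s + 2]].
At the point, J = [[4.000, 1.000], [-7.000, 6.000]] (det J = 31.000).
Solving J·Δ = −F gives Δ = (0.032, 0.871).
Then the next iterate is (s, t)₁ = (1.032, -0.129).
Re-evaluating at (1.032, -0.129): F = (0.02687, 0.19671), so ‖F‖₂ = 0.199.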